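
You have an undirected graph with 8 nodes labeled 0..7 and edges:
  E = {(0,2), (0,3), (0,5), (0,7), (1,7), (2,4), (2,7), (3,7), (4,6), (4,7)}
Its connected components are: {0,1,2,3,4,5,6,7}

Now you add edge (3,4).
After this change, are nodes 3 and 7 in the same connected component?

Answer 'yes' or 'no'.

Initial components: {0,1,2,3,4,5,6,7}
Adding edge (3,4): both already in same component {0,1,2,3,4,5,6,7}. No change.
New components: {0,1,2,3,4,5,6,7}
Are 3 and 7 in the same component? yes

Answer: yes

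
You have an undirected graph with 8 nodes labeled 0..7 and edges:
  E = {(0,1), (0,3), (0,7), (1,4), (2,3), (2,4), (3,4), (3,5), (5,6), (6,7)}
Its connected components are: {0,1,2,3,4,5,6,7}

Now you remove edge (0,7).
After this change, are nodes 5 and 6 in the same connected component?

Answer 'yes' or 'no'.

Answer: yes

Derivation:
Initial components: {0,1,2,3,4,5,6,7}
Removing edge (0,7): not a bridge — component count unchanged at 1.
New components: {0,1,2,3,4,5,6,7}
Are 5 and 6 in the same component? yes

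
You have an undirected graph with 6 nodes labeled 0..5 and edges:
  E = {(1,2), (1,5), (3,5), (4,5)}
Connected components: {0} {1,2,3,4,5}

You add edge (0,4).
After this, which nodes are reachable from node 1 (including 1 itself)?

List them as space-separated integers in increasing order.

Answer: 0 1 2 3 4 5

Derivation:
Before: nodes reachable from 1: {1,2,3,4,5}
Adding (0,4): merges 1's component with another. Reachability grows.
After: nodes reachable from 1: {0,1,2,3,4,5}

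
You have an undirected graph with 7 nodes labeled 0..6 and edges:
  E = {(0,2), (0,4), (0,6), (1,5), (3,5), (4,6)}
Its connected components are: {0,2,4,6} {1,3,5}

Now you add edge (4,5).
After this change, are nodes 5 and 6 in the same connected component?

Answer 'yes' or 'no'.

Initial components: {0,2,4,6} {1,3,5}
Adding edge (4,5): merges {0,2,4,6} and {1,3,5}.
New components: {0,1,2,3,4,5,6}
Are 5 and 6 in the same component? yes

Answer: yes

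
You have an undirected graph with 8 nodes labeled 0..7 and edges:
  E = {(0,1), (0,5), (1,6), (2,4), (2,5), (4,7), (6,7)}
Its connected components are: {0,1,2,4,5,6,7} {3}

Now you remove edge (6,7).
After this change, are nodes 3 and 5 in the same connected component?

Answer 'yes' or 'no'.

Initial components: {0,1,2,4,5,6,7} {3}
Removing edge (6,7): not a bridge — component count unchanged at 2.
New components: {0,1,2,4,5,6,7} {3}
Are 3 and 5 in the same component? no

Answer: no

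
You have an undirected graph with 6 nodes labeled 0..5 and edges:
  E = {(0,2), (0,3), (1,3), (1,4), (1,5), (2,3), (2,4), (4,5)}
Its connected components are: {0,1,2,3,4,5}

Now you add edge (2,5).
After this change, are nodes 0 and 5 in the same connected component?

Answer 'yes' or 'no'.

Initial components: {0,1,2,3,4,5}
Adding edge (2,5): both already in same component {0,1,2,3,4,5}. No change.
New components: {0,1,2,3,4,5}
Are 0 and 5 in the same component? yes

Answer: yes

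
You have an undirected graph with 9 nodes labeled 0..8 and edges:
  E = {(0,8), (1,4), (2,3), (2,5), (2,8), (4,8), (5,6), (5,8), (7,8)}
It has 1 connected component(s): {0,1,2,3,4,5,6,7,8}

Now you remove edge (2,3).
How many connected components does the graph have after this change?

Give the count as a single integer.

Initial component count: 1
Remove (2,3): it was a bridge. Count increases: 1 -> 2.
  After removal, components: {0,1,2,4,5,6,7,8} {3}
New component count: 2

Answer: 2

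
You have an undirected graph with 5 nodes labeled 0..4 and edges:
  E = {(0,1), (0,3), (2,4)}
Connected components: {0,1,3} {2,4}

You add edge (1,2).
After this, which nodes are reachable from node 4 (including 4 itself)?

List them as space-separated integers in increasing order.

Before: nodes reachable from 4: {2,4}
Adding (1,2): merges 4's component with another. Reachability grows.
After: nodes reachable from 4: {0,1,2,3,4}

Answer: 0 1 2 3 4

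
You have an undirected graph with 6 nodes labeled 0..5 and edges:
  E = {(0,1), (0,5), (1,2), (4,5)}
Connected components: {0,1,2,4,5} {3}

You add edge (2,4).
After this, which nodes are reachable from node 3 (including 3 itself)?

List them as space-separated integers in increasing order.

Answer: 3

Derivation:
Before: nodes reachable from 3: {3}
Adding (2,4): both endpoints already in same component. Reachability from 3 unchanged.
After: nodes reachable from 3: {3}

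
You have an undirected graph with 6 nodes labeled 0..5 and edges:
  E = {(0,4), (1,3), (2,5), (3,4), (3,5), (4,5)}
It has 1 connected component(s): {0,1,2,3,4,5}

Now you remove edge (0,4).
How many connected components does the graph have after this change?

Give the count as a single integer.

Initial component count: 1
Remove (0,4): it was a bridge. Count increases: 1 -> 2.
  After removal, components: {0} {1,2,3,4,5}
New component count: 2

Answer: 2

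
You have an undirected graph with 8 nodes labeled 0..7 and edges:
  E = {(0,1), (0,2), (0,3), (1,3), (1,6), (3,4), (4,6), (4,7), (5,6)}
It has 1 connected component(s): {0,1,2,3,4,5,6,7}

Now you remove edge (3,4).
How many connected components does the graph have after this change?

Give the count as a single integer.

Initial component count: 1
Remove (3,4): not a bridge. Count unchanged: 1.
  After removal, components: {0,1,2,3,4,5,6,7}
New component count: 1

Answer: 1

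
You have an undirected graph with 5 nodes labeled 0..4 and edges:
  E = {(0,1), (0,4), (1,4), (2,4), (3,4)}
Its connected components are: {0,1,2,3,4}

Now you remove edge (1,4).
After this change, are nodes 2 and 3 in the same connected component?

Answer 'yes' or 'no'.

Initial components: {0,1,2,3,4}
Removing edge (1,4): not a bridge — component count unchanged at 1.
New components: {0,1,2,3,4}
Are 2 and 3 in the same component? yes

Answer: yes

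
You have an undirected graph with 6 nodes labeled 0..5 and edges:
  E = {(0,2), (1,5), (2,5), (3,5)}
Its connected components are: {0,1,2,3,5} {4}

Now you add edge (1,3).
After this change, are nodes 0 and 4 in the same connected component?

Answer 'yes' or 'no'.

Initial components: {0,1,2,3,5} {4}
Adding edge (1,3): both already in same component {0,1,2,3,5}. No change.
New components: {0,1,2,3,5} {4}
Are 0 and 4 in the same component? no

Answer: no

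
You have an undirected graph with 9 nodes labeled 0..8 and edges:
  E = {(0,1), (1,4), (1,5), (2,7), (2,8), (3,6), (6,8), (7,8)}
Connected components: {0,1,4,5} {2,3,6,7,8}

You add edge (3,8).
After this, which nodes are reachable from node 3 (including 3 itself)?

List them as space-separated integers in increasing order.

Before: nodes reachable from 3: {2,3,6,7,8}
Adding (3,8): both endpoints already in same component. Reachability from 3 unchanged.
After: nodes reachable from 3: {2,3,6,7,8}

Answer: 2 3 6 7 8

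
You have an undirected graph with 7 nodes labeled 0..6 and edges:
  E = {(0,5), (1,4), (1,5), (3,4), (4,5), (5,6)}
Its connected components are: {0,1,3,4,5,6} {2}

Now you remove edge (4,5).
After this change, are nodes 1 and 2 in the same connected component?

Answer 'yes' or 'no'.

Initial components: {0,1,3,4,5,6} {2}
Removing edge (4,5): not a bridge — component count unchanged at 2.
New components: {0,1,3,4,5,6} {2}
Are 1 and 2 in the same component? no

Answer: no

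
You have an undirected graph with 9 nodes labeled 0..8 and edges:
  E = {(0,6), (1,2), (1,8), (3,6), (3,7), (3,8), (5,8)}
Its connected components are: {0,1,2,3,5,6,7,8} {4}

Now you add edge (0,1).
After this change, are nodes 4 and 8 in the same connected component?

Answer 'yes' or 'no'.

Answer: no

Derivation:
Initial components: {0,1,2,3,5,6,7,8} {4}
Adding edge (0,1): both already in same component {0,1,2,3,5,6,7,8}. No change.
New components: {0,1,2,3,5,6,7,8} {4}
Are 4 and 8 in the same component? no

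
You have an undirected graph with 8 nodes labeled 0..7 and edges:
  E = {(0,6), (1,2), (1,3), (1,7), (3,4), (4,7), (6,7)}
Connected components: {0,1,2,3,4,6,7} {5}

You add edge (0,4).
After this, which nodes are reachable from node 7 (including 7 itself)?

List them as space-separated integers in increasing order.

Answer: 0 1 2 3 4 6 7

Derivation:
Before: nodes reachable from 7: {0,1,2,3,4,6,7}
Adding (0,4): both endpoints already in same component. Reachability from 7 unchanged.
After: nodes reachable from 7: {0,1,2,3,4,6,7}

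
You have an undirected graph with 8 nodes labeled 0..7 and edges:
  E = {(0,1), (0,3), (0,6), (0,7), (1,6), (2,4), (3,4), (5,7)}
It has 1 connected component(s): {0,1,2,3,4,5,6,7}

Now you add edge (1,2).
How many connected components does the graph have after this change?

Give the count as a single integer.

Answer: 1

Derivation:
Initial component count: 1
Add (1,2): endpoints already in same component. Count unchanged: 1.
New component count: 1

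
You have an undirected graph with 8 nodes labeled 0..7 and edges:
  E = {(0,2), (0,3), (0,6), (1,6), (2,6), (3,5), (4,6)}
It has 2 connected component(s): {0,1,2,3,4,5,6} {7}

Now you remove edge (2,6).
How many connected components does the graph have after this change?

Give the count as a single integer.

Answer: 2

Derivation:
Initial component count: 2
Remove (2,6): not a bridge. Count unchanged: 2.
  After removal, components: {0,1,2,3,4,5,6} {7}
New component count: 2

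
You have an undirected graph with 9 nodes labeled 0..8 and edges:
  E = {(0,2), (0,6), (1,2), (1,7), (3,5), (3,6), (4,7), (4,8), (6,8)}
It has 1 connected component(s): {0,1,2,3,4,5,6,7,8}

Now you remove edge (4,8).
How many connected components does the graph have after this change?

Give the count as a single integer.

Initial component count: 1
Remove (4,8): not a bridge. Count unchanged: 1.
  After removal, components: {0,1,2,3,4,5,6,7,8}
New component count: 1

Answer: 1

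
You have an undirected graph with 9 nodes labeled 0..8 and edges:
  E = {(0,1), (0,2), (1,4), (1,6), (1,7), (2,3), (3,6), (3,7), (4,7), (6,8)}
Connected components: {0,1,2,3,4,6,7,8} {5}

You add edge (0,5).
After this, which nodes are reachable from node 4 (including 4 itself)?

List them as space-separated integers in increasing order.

Before: nodes reachable from 4: {0,1,2,3,4,6,7,8}
Adding (0,5): merges 4's component with another. Reachability grows.
After: nodes reachable from 4: {0,1,2,3,4,5,6,7,8}

Answer: 0 1 2 3 4 5 6 7 8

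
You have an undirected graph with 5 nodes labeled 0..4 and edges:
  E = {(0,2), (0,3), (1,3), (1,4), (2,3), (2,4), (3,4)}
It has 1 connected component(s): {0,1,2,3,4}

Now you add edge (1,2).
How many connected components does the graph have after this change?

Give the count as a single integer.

Initial component count: 1
Add (1,2): endpoints already in same component. Count unchanged: 1.
New component count: 1

Answer: 1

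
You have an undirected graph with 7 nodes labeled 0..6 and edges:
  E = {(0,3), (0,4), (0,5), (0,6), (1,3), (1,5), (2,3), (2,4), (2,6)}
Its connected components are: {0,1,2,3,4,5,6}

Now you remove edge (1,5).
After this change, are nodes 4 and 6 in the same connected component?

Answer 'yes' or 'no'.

Initial components: {0,1,2,3,4,5,6}
Removing edge (1,5): not a bridge — component count unchanged at 1.
New components: {0,1,2,3,4,5,6}
Are 4 and 6 in the same component? yes

Answer: yes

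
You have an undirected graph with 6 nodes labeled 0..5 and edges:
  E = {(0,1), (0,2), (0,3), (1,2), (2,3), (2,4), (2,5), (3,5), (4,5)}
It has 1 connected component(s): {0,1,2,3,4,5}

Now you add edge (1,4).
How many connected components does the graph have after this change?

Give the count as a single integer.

Answer: 1

Derivation:
Initial component count: 1
Add (1,4): endpoints already in same component. Count unchanged: 1.
New component count: 1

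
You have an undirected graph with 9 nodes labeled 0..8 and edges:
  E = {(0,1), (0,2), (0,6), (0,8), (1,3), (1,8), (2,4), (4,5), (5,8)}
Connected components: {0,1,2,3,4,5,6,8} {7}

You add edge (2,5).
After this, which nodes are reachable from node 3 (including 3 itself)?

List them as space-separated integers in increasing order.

Before: nodes reachable from 3: {0,1,2,3,4,5,6,8}
Adding (2,5): both endpoints already in same component. Reachability from 3 unchanged.
After: nodes reachable from 3: {0,1,2,3,4,5,6,8}

Answer: 0 1 2 3 4 5 6 8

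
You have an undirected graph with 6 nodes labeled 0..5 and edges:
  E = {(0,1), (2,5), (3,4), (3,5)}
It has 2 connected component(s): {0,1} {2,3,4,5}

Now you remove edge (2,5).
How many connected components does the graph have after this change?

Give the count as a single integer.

Initial component count: 2
Remove (2,5): it was a bridge. Count increases: 2 -> 3.
  After removal, components: {0,1} {2} {3,4,5}
New component count: 3

Answer: 3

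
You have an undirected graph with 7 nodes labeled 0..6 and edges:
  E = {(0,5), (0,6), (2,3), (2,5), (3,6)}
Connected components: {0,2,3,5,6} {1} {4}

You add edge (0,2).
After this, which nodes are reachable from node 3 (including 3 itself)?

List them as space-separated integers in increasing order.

Answer: 0 2 3 5 6

Derivation:
Before: nodes reachable from 3: {0,2,3,5,6}
Adding (0,2): both endpoints already in same component. Reachability from 3 unchanged.
After: nodes reachable from 3: {0,2,3,5,6}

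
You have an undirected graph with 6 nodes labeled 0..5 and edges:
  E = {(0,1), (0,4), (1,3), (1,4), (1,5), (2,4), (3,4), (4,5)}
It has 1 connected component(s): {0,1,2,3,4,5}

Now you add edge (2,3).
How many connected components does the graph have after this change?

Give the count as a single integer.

Initial component count: 1
Add (2,3): endpoints already in same component. Count unchanged: 1.
New component count: 1

Answer: 1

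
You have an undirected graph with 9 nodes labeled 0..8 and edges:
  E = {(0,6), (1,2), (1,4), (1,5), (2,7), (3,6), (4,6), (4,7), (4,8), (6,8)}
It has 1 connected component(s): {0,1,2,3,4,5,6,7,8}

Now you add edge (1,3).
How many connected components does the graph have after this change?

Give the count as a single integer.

Initial component count: 1
Add (1,3): endpoints already in same component. Count unchanged: 1.
New component count: 1

Answer: 1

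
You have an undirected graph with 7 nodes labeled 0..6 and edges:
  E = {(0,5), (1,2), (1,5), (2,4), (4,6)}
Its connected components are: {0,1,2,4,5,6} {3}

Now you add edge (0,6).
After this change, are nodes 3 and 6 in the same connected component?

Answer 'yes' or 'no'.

Initial components: {0,1,2,4,5,6} {3}
Adding edge (0,6): both already in same component {0,1,2,4,5,6}. No change.
New components: {0,1,2,4,5,6} {3}
Are 3 and 6 in the same component? no

Answer: no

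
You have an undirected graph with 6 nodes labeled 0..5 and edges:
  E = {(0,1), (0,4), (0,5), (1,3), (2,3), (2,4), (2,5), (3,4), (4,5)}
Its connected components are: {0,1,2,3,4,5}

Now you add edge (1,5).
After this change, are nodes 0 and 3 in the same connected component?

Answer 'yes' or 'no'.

Answer: yes

Derivation:
Initial components: {0,1,2,3,4,5}
Adding edge (1,5): both already in same component {0,1,2,3,4,5}. No change.
New components: {0,1,2,3,4,5}
Are 0 and 3 in the same component? yes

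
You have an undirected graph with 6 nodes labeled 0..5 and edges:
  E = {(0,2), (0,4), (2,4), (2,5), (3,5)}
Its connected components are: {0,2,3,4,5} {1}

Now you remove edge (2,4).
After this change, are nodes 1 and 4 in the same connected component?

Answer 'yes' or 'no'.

Initial components: {0,2,3,4,5} {1}
Removing edge (2,4): not a bridge — component count unchanged at 2.
New components: {0,2,3,4,5} {1}
Are 1 and 4 in the same component? no

Answer: no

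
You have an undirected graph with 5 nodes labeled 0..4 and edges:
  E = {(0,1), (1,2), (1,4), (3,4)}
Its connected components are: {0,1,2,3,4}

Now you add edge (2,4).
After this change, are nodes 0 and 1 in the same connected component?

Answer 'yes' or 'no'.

Initial components: {0,1,2,3,4}
Adding edge (2,4): both already in same component {0,1,2,3,4}. No change.
New components: {0,1,2,3,4}
Are 0 and 1 in the same component? yes

Answer: yes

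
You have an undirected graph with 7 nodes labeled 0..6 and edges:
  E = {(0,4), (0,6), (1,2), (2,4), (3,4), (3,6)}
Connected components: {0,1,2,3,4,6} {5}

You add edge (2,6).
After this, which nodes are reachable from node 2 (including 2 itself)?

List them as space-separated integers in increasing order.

Before: nodes reachable from 2: {0,1,2,3,4,6}
Adding (2,6): both endpoints already in same component. Reachability from 2 unchanged.
After: nodes reachable from 2: {0,1,2,3,4,6}

Answer: 0 1 2 3 4 6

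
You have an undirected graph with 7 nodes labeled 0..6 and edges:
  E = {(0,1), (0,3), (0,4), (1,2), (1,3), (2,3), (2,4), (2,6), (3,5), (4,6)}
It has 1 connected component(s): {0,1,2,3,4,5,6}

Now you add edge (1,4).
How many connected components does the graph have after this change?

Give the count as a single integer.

Answer: 1

Derivation:
Initial component count: 1
Add (1,4): endpoints already in same component. Count unchanged: 1.
New component count: 1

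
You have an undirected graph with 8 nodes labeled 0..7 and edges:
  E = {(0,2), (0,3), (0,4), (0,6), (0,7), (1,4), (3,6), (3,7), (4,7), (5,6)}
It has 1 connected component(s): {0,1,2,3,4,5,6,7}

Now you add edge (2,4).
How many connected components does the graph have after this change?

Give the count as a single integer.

Initial component count: 1
Add (2,4): endpoints already in same component. Count unchanged: 1.
New component count: 1

Answer: 1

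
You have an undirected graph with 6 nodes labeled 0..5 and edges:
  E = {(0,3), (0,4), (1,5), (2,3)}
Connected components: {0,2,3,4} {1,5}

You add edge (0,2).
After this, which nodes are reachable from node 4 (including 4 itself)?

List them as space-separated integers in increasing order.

Answer: 0 2 3 4

Derivation:
Before: nodes reachable from 4: {0,2,3,4}
Adding (0,2): both endpoints already in same component. Reachability from 4 unchanged.
After: nodes reachable from 4: {0,2,3,4}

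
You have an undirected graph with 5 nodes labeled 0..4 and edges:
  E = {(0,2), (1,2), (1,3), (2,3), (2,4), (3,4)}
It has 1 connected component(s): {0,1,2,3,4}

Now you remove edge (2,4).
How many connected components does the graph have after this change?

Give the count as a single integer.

Answer: 1

Derivation:
Initial component count: 1
Remove (2,4): not a bridge. Count unchanged: 1.
  After removal, components: {0,1,2,3,4}
New component count: 1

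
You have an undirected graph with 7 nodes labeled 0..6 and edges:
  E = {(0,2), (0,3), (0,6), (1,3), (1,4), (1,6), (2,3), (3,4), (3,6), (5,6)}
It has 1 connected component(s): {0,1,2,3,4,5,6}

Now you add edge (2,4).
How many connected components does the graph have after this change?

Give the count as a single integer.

Answer: 1

Derivation:
Initial component count: 1
Add (2,4): endpoints already in same component. Count unchanged: 1.
New component count: 1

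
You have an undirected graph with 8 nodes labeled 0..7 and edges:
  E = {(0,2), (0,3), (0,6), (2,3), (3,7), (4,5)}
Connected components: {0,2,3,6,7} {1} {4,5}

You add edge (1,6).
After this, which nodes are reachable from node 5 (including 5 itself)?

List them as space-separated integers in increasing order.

Answer: 4 5

Derivation:
Before: nodes reachable from 5: {4,5}
Adding (1,6): merges two components, but neither contains 5. Reachability from 5 unchanged.
After: nodes reachable from 5: {4,5}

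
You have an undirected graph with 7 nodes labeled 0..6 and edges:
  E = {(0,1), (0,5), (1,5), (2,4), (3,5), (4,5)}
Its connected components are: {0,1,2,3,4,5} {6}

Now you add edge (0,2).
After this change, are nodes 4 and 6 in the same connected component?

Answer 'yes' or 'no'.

Answer: no

Derivation:
Initial components: {0,1,2,3,4,5} {6}
Adding edge (0,2): both already in same component {0,1,2,3,4,5}. No change.
New components: {0,1,2,3,4,5} {6}
Are 4 and 6 in the same component? no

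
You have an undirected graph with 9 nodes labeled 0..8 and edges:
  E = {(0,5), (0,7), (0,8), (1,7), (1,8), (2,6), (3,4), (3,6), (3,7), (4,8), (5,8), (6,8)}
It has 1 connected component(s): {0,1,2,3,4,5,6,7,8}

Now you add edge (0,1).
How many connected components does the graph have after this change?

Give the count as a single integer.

Initial component count: 1
Add (0,1): endpoints already in same component. Count unchanged: 1.
New component count: 1

Answer: 1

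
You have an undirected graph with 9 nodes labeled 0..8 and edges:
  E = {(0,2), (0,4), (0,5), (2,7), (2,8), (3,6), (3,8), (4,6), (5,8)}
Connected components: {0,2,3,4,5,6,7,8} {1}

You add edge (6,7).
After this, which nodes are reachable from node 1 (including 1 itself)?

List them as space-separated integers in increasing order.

Answer: 1

Derivation:
Before: nodes reachable from 1: {1}
Adding (6,7): both endpoints already in same component. Reachability from 1 unchanged.
After: nodes reachable from 1: {1}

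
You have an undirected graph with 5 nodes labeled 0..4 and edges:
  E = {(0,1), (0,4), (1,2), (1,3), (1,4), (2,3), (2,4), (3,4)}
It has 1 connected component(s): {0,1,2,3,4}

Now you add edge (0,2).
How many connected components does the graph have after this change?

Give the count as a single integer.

Initial component count: 1
Add (0,2): endpoints already in same component. Count unchanged: 1.
New component count: 1

Answer: 1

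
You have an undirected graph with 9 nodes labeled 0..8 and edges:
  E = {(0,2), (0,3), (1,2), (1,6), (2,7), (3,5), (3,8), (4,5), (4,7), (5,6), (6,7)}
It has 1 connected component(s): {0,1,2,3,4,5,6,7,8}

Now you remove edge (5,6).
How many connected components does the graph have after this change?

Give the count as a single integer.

Answer: 1

Derivation:
Initial component count: 1
Remove (5,6): not a bridge. Count unchanged: 1.
  After removal, components: {0,1,2,3,4,5,6,7,8}
New component count: 1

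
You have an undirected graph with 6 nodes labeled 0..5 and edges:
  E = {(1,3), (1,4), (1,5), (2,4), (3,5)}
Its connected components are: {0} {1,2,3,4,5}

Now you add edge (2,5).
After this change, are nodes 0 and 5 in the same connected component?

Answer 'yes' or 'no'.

Answer: no

Derivation:
Initial components: {0} {1,2,3,4,5}
Adding edge (2,5): both already in same component {1,2,3,4,5}. No change.
New components: {0} {1,2,3,4,5}
Are 0 and 5 in the same component? no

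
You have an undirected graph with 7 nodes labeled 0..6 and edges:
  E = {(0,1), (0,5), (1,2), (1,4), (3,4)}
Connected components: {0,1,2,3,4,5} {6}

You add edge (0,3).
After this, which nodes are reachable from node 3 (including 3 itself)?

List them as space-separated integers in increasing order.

Answer: 0 1 2 3 4 5

Derivation:
Before: nodes reachable from 3: {0,1,2,3,4,5}
Adding (0,3): both endpoints already in same component. Reachability from 3 unchanged.
After: nodes reachable from 3: {0,1,2,3,4,5}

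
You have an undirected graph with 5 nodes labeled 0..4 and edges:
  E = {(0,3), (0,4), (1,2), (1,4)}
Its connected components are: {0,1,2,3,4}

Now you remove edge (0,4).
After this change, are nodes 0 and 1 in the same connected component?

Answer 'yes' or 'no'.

Initial components: {0,1,2,3,4}
Removing edge (0,4): it was a bridge — component count 1 -> 2.
New components: {0,3} {1,2,4}
Are 0 and 1 in the same component? no

Answer: no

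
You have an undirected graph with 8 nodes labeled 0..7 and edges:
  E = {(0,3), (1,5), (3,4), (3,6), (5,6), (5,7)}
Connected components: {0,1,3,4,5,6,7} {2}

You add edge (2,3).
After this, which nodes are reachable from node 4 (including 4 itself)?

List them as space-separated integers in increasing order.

Before: nodes reachable from 4: {0,1,3,4,5,6,7}
Adding (2,3): merges 4's component with another. Reachability grows.
After: nodes reachable from 4: {0,1,2,3,4,5,6,7}

Answer: 0 1 2 3 4 5 6 7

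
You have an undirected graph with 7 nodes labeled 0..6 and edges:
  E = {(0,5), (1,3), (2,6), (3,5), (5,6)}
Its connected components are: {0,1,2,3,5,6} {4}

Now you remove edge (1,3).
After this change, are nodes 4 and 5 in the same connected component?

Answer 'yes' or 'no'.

Answer: no

Derivation:
Initial components: {0,1,2,3,5,6} {4}
Removing edge (1,3): it was a bridge — component count 2 -> 3.
New components: {0,2,3,5,6} {1} {4}
Are 4 and 5 in the same component? no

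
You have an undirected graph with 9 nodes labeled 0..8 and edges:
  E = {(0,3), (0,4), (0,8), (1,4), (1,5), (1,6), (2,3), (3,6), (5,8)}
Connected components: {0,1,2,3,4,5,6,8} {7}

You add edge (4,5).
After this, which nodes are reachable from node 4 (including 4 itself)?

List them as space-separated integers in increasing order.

Answer: 0 1 2 3 4 5 6 8

Derivation:
Before: nodes reachable from 4: {0,1,2,3,4,5,6,8}
Adding (4,5): both endpoints already in same component. Reachability from 4 unchanged.
After: nodes reachable from 4: {0,1,2,3,4,5,6,8}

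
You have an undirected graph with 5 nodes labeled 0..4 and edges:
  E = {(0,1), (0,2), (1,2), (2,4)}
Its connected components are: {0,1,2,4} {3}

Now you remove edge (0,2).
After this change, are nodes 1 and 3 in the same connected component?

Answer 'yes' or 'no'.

Answer: no

Derivation:
Initial components: {0,1,2,4} {3}
Removing edge (0,2): not a bridge — component count unchanged at 2.
New components: {0,1,2,4} {3}
Are 1 and 3 in the same component? no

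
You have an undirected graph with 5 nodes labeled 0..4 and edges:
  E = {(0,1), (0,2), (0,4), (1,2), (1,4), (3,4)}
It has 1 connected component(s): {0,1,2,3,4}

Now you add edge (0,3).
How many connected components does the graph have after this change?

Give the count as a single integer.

Answer: 1

Derivation:
Initial component count: 1
Add (0,3): endpoints already in same component. Count unchanged: 1.
New component count: 1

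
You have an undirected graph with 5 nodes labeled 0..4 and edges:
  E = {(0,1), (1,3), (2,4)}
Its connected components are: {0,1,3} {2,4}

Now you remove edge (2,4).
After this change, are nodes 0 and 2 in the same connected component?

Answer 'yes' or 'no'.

Initial components: {0,1,3} {2,4}
Removing edge (2,4): it was a bridge — component count 2 -> 3.
New components: {0,1,3} {2} {4}
Are 0 and 2 in the same component? no

Answer: no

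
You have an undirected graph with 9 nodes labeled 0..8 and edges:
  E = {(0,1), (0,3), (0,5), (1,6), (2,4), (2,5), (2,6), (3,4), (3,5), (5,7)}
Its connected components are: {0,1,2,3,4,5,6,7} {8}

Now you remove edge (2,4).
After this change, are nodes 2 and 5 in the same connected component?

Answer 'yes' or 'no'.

Answer: yes

Derivation:
Initial components: {0,1,2,3,4,5,6,7} {8}
Removing edge (2,4): not a bridge — component count unchanged at 2.
New components: {0,1,2,3,4,5,6,7} {8}
Are 2 and 5 in the same component? yes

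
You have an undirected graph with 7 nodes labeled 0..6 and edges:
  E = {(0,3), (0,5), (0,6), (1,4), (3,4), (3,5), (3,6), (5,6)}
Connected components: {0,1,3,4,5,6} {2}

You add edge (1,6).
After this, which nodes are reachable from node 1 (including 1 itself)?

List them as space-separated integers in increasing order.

Answer: 0 1 3 4 5 6

Derivation:
Before: nodes reachable from 1: {0,1,3,4,5,6}
Adding (1,6): both endpoints already in same component. Reachability from 1 unchanged.
After: nodes reachable from 1: {0,1,3,4,5,6}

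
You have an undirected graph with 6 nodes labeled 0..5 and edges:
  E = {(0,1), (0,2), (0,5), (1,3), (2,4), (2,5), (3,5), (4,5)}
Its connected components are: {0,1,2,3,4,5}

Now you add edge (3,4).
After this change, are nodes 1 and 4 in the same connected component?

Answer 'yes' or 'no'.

Initial components: {0,1,2,3,4,5}
Adding edge (3,4): both already in same component {0,1,2,3,4,5}. No change.
New components: {0,1,2,3,4,5}
Are 1 and 4 in the same component? yes

Answer: yes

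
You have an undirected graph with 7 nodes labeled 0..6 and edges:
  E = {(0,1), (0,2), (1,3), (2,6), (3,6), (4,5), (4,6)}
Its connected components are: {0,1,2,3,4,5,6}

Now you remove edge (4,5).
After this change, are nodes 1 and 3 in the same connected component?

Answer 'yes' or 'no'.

Initial components: {0,1,2,3,4,5,6}
Removing edge (4,5): it was a bridge — component count 1 -> 2.
New components: {0,1,2,3,4,6} {5}
Are 1 and 3 in the same component? yes

Answer: yes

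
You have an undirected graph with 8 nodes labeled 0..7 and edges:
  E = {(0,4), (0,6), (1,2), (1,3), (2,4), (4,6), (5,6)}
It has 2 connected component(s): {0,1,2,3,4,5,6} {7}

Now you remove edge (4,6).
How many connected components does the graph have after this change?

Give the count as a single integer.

Answer: 2

Derivation:
Initial component count: 2
Remove (4,6): not a bridge. Count unchanged: 2.
  After removal, components: {0,1,2,3,4,5,6} {7}
New component count: 2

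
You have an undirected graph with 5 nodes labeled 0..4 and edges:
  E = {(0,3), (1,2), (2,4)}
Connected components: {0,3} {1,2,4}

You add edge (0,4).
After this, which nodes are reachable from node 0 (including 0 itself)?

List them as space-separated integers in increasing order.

Answer: 0 1 2 3 4

Derivation:
Before: nodes reachable from 0: {0,3}
Adding (0,4): merges 0's component with another. Reachability grows.
After: nodes reachable from 0: {0,1,2,3,4}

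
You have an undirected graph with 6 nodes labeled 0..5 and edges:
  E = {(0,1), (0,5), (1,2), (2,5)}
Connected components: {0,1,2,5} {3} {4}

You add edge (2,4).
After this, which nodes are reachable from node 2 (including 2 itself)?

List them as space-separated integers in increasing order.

Answer: 0 1 2 4 5

Derivation:
Before: nodes reachable from 2: {0,1,2,5}
Adding (2,4): merges 2's component with another. Reachability grows.
After: nodes reachable from 2: {0,1,2,4,5}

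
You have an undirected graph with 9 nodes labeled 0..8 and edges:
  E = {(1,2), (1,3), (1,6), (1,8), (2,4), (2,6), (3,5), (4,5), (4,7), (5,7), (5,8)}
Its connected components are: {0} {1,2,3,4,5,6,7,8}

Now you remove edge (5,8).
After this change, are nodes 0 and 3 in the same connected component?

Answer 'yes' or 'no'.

Initial components: {0} {1,2,3,4,5,6,7,8}
Removing edge (5,8): not a bridge — component count unchanged at 2.
New components: {0} {1,2,3,4,5,6,7,8}
Are 0 and 3 in the same component? no

Answer: no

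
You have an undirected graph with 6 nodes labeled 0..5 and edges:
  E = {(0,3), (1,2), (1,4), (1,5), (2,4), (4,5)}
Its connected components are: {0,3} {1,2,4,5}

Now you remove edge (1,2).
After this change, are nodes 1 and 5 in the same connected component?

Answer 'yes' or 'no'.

Answer: yes

Derivation:
Initial components: {0,3} {1,2,4,5}
Removing edge (1,2): not a bridge — component count unchanged at 2.
New components: {0,3} {1,2,4,5}
Are 1 and 5 in the same component? yes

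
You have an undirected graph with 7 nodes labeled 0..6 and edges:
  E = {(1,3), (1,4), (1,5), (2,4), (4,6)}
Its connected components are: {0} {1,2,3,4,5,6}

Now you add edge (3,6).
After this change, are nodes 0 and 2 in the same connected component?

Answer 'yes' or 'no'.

Answer: no

Derivation:
Initial components: {0} {1,2,3,4,5,6}
Adding edge (3,6): both already in same component {1,2,3,4,5,6}. No change.
New components: {0} {1,2,3,4,5,6}
Are 0 and 2 in the same component? no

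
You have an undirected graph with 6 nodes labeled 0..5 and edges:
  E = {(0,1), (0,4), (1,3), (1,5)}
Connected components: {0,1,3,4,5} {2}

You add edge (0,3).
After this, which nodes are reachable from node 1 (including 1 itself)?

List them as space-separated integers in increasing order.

Before: nodes reachable from 1: {0,1,3,4,5}
Adding (0,3): both endpoints already in same component. Reachability from 1 unchanged.
After: nodes reachable from 1: {0,1,3,4,5}

Answer: 0 1 3 4 5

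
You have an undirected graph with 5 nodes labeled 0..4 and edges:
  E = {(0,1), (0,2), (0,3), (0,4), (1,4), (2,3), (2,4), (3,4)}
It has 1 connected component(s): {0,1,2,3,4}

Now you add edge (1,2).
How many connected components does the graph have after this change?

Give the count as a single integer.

Initial component count: 1
Add (1,2): endpoints already in same component. Count unchanged: 1.
New component count: 1

Answer: 1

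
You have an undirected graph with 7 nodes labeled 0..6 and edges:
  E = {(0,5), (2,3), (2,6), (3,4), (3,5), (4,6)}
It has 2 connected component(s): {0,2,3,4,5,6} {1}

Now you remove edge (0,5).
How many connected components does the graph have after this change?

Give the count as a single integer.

Initial component count: 2
Remove (0,5): it was a bridge. Count increases: 2 -> 3.
  After removal, components: {0} {1} {2,3,4,5,6}
New component count: 3

Answer: 3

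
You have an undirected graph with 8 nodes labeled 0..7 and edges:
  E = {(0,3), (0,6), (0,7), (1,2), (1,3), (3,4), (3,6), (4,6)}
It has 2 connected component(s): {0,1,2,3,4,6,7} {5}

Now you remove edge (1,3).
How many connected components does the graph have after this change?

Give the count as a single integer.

Initial component count: 2
Remove (1,3): it was a bridge. Count increases: 2 -> 3.
  After removal, components: {0,3,4,6,7} {1,2} {5}
New component count: 3

Answer: 3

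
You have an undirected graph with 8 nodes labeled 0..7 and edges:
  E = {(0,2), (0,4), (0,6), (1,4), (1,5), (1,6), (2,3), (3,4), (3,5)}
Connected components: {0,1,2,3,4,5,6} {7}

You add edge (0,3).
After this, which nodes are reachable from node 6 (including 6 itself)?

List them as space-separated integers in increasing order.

Answer: 0 1 2 3 4 5 6

Derivation:
Before: nodes reachable from 6: {0,1,2,3,4,5,6}
Adding (0,3): both endpoints already in same component. Reachability from 6 unchanged.
After: nodes reachable from 6: {0,1,2,3,4,5,6}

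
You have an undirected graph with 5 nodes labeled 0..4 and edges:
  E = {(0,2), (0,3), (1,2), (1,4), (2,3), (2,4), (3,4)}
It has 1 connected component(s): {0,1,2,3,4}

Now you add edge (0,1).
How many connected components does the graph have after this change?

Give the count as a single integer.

Initial component count: 1
Add (0,1): endpoints already in same component. Count unchanged: 1.
New component count: 1

Answer: 1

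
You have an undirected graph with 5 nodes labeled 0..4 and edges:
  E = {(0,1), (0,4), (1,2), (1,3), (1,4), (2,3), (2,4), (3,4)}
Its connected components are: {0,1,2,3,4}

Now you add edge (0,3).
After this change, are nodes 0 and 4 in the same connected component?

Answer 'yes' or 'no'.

Answer: yes

Derivation:
Initial components: {0,1,2,3,4}
Adding edge (0,3): both already in same component {0,1,2,3,4}. No change.
New components: {0,1,2,3,4}
Are 0 and 4 in the same component? yes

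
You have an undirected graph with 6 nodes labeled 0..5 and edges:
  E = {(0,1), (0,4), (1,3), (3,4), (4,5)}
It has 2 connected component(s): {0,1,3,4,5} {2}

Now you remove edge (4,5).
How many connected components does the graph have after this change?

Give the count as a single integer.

Answer: 3

Derivation:
Initial component count: 2
Remove (4,5): it was a bridge. Count increases: 2 -> 3.
  After removal, components: {0,1,3,4} {2} {5}
New component count: 3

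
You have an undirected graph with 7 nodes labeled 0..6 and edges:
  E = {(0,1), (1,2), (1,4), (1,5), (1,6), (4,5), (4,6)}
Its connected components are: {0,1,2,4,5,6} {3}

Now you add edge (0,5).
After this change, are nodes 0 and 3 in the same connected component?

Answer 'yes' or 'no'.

Answer: no

Derivation:
Initial components: {0,1,2,4,5,6} {3}
Adding edge (0,5): both already in same component {0,1,2,4,5,6}. No change.
New components: {0,1,2,4,5,6} {3}
Are 0 and 3 in the same component? no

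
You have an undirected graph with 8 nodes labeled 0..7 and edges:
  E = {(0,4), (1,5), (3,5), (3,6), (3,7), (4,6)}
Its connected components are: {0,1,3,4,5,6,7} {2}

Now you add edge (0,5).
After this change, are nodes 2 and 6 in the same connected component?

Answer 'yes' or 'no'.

Initial components: {0,1,3,4,5,6,7} {2}
Adding edge (0,5): both already in same component {0,1,3,4,5,6,7}. No change.
New components: {0,1,3,4,5,6,7} {2}
Are 2 and 6 in the same component? no

Answer: no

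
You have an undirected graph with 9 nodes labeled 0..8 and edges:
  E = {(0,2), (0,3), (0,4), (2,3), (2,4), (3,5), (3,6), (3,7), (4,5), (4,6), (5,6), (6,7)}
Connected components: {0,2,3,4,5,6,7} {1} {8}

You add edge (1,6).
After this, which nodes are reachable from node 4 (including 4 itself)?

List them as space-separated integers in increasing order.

Answer: 0 1 2 3 4 5 6 7

Derivation:
Before: nodes reachable from 4: {0,2,3,4,5,6,7}
Adding (1,6): merges 4's component with another. Reachability grows.
After: nodes reachable from 4: {0,1,2,3,4,5,6,7}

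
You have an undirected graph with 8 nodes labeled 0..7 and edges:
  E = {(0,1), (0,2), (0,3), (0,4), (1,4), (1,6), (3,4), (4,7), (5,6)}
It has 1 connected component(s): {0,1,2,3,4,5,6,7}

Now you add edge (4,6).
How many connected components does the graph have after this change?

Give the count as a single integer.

Initial component count: 1
Add (4,6): endpoints already in same component. Count unchanged: 1.
New component count: 1

Answer: 1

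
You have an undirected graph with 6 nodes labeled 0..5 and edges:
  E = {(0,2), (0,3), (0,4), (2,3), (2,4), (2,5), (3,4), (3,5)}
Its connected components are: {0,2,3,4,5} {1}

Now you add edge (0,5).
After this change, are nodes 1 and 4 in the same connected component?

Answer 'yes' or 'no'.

Answer: no

Derivation:
Initial components: {0,2,3,4,5} {1}
Adding edge (0,5): both already in same component {0,2,3,4,5}. No change.
New components: {0,2,3,4,5} {1}
Are 1 and 4 in the same component? no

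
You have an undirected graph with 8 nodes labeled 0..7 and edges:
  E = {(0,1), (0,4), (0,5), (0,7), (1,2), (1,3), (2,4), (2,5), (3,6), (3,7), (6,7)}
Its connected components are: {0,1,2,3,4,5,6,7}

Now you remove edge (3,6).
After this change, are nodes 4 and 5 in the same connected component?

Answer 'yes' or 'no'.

Answer: yes

Derivation:
Initial components: {0,1,2,3,4,5,6,7}
Removing edge (3,6): not a bridge — component count unchanged at 1.
New components: {0,1,2,3,4,5,6,7}
Are 4 and 5 in the same component? yes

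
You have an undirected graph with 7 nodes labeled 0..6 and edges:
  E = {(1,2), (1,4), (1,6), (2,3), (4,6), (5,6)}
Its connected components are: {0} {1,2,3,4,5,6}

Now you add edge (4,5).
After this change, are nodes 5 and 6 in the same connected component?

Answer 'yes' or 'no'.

Answer: yes

Derivation:
Initial components: {0} {1,2,3,4,5,6}
Adding edge (4,5): both already in same component {1,2,3,4,5,6}. No change.
New components: {0} {1,2,3,4,5,6}
Are 5 and 6 in the same component? yes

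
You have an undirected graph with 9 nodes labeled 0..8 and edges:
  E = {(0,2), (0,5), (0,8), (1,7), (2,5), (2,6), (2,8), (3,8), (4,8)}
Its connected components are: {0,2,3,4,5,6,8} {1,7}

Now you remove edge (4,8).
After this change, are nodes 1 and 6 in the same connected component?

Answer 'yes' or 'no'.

Initial components: {0,2,3,4,5,6,8} {1,7}
Removing edge (4,8): it was a bridge — component count 2 -> 3.
New components: {0,2,3,5,6,8} {1,7} {4}
Are 1 and 6 in the same component? no

Answer: no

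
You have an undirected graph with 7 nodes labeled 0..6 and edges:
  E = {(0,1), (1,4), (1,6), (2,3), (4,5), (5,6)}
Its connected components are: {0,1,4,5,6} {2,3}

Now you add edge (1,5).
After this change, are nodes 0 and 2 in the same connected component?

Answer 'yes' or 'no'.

Answer: no

Derivation:
Initial components: {0,1,4,5,6} {2,3}
Adding edge (1,5): both already in same component {0,1,4,5,6}. No change.
New components: {0,1,4,5,6} {2,3}
Are 0 and 2 in the same component? no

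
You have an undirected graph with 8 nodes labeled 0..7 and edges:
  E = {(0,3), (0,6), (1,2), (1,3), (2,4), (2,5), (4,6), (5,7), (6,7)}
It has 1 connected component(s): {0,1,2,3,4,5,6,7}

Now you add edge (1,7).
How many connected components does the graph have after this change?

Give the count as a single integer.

Initial component count: 1
Add (1,7): endpoints already in same component. Count unchanged: 1.
New component count: 1

Answer: 1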